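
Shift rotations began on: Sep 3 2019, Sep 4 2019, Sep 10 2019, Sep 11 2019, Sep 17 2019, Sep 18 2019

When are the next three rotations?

Gaps: 1, 6, 1, 6, 1 days — not constant, but cyclic with period 2.
The events fall on every Tuesday and Wednesday.
The following Tuesday is Sep 24 2019.
Next Wednesday: Sep 25 2019.
Next Tuesday: Oct 1 2019.

Sep 24 2019, Sep 25 2019, Oct 1 2019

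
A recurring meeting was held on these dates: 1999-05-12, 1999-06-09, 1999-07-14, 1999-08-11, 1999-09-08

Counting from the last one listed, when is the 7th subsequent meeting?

All dates are Wednesdays, 28, 35, 28, 28 days apart.
Specifically, the 2nd Wednesday of each month.
2nd Wednesday of October 1999: 1999-10-13.
2nd Wednesday of November 1999: 1999-11-10.
2nd Wednesday of December 1999: 1999-12-08.
January 2000 — 2nd Wednesday is 2000-01-12.
February 2000 — 2nd Wednesday is 2000-02-09.
2nd Wednesday of March 2000: 2000-03-08.
April 2000 — 2nd Wednesday is 2000-04-12.

2000-04-12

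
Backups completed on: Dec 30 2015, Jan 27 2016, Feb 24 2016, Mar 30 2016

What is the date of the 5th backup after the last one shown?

Aug 31 2016

These are Wednesdays with 28, 28, 35-day gaps.
Each is the final Wednesday of its month — Dec 30 2015 is past the 28th, so '4th Wednesday' doesn't fit.
Last Wednesday of April 2016: Apr 27 2016.
Last Wednesday of May 2016: May 25 2016.
June 2016 ends with Wednesday Jun 29 2016.
July 2016 ends with Wednesday Jul 27 2016.
Last Wednesday of August 2016: Aug 31 2016.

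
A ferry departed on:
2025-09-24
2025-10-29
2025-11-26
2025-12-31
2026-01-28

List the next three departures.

2026-02-25, 2026-03-25, 2026-04-29

Every date is a Wednesday; gaps 35, 28, 35, 28 days.
Each is the last Wednesday of its month (at least one falls on the 29th or later, ruling out '4th Wednesday').
Last Wednesday of February 2026: 2026-02-25.
March 2026 ends with Wednesday 2026-03-25.
April 2026 ends with Wednesday 2026-04-29.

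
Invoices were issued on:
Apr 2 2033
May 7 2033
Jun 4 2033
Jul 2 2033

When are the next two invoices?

Aug 6 2033, Sep 3 2033

All dates are Saturdays, 35, 28, 28 days apart.
Specifically, the 1st Saturday of each month.
1st Saturday of August 2033: Aug 6 2033.
September 2033 — 1st Saturday is Sep 3 2033.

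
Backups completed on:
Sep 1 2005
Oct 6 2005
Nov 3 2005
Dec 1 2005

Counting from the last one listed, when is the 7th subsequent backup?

Jul 6 2006

All dates are Thursdays, 35, 28, 28 days apart.
Specifically, the 1st Thursday of each month.
1st Thursday of January 2006: Jan 5 2006.
1st Thursday of February 2006: Feb 2 2006.
1st Thursday of March 2006: Mar 2 2006.
April 2006 — 1st Thursday is Apr 6 2006.
May 2006 — 1st Thursday is May 4 2006.
1st Thursday of June 2006: Jun 1 2006.
1st Thursday of July 2006: Jul 6 2006.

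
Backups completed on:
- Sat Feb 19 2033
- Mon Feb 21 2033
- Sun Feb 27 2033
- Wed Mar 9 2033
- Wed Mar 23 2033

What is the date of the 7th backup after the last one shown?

Wed Oct 19 2033

The spacing grows by 4 each time: 2, 6, 10, 14 days.
Next gap: 18 days. Wed Mar 23 2033 + 18 days = Sun Apr 10 2033.
Next gap: 22 days. Sun Apr 10 2033 + 22 days = Mon May 2 2033.
Next gap: 26 days. Mon May 2 2033 + 26 days = Sat May 28 2033.
Next gap: 30 days. Sat May 28 2033 + 30 days = Mon Jun 27 2033.
Next gap: 34 days. Mon Jun 27 2033 + 34 days = Sun Jul 31 2033.
Next gap: 38 days. Sun Jul 31 2033 + 38 days = Wed Sep 7 2033.
Next gap: 42 days. Wed Sep 7 2033 + 42 days = Wed Oct 19 2033.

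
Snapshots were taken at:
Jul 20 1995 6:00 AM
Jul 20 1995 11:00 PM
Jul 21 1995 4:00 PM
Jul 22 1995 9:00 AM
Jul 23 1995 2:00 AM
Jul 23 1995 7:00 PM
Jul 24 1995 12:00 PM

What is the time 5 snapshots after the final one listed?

The interval is a steady 17 hours (17, 17, 17, 17, 17, 17).
Jul 24 1995 12:00 PM + 17 h = Jul 25 1995 5:00 AM.
Jul 25 1995 5:00 AM + 17 h = Jul 25 1995 10:00 PM.
Jul 25 1995 10:00 PM + 17 h = Jul 26 1995 3:00 PM.
Jul 26 1995 3:00 PM + 17 h = Jul 27 1995 8:00 AM.
Jul 27 1995 8:00 AM + 17 h = Jul 28 1995 1:00 AM.

Jul 28 1995 1:00 AM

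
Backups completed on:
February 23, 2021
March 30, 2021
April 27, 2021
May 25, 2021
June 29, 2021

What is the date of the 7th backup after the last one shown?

January 25, 2022

All Tuesdays; the gaps (35, 28, 28, 35) vary with month length.
This is the last Tuesday of each month.
Last Tuesday of July 2021: July 27, 2021.
August 2021 ends with Tuesday August 31, 2021.
September 2021 ends with Tuesday September 28, 2021.
October 2021 ends with Tuesday October 26, 2021.
Last Tuesday of November 2021: November 30, 2021.
Last Tuesday of December 2021: December 28, 2021.
Last Tuesday of January 2022: January 25, 2022.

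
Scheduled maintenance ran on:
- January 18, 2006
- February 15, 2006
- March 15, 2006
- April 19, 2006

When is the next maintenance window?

May 17, 2006

These are Wednesdays at 28- or 35-day spacing (28, 28, 35).
The pattern: 3rd Wednesday of the month.
May 2006 — 3rd Wednesday is May 17, 2006.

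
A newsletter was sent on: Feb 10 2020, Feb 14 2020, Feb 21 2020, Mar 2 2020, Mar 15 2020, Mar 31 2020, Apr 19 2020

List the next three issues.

May 11 2020, Jun 5 2020, Jul 3 2020

Gaps: 4, 7, 10, 13, 16, 19 days — each gap is 3 larger than the previous one.
Next gap: 22 days. Apr 19 2020 + 22 days = May 11 2020.
Next gap: 25 days. May 11 2020 + 25 days = Jun 5 2020.
Next gap: 28 days. Jun 5 2020 + 28 days = Jul 3 2020.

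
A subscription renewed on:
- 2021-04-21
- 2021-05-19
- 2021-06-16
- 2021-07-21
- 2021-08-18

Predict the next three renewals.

2021-09-15, 2021-10-20, 2021-11-17

Gaps: 28, 28, 35, 28 days — a mix of 28 and 35. Every date is a Wednesday.
Each is the 3rd Wednesday of its month.
3rd Wednesday of September 2021: 2021-09-15.
October 2021 — 3rd Wednesday is 2021-10-20.
November 2021 — 3rd Wednesday is 2021-11-17.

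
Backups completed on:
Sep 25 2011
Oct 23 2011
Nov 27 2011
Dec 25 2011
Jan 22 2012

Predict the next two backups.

Feb 26 2012, Mar 25 2012

Gaps: 28, 35, 28, 28 days — a mix of 28 and 35. Every date is a Sunday.
Each is the 4th Sunday of its month.
4th Sunday of February 2012: Feb 26 2012.
4th Sunday of March 2012: Mar 25 2012.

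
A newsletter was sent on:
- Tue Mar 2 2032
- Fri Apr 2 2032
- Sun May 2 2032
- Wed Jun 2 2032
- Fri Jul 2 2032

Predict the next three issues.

Gaps: 31, 30, 31, 30 days — not constant. Every event is on the 2nd of the month.
Pattern: the 2nd of each month.
Next: August 2032 → Mon Aug 2 2032.
Next: September 2032 → Thu Sep 2 2032.
Next: October 2032 → Sat Oct 2 2032.

Mon Aug 2 2032, Thu Sep 2 2032, Sat Oct 2 2032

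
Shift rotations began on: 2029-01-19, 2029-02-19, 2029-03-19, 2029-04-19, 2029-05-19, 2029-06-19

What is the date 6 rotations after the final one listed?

The day-of-month is always 19 (31, 28, 31, 30, 31 days between events).
So this recurs on the 19th of each month.
Next: July 2029 → 2029-07-19.
August 2029: 2029-08-19.
Next: September 2029 → 2029-09-19.
Next: October 2029 → 2029-10-19.
November 2029: 2029-11-19.
Next: December 2029 → 2029-12-19.

2029-12-19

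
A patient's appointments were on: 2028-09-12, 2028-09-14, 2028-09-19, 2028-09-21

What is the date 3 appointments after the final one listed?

The gap pattern 2, 5, 2 repeats every 2 events.
These are the Tuesdays and Thursdays of each week.
The following Tuesday is 2028-09-26.
The following Thursday is 2028-09-28.
Next Tuesday: 2028-10-03.

2028-10-03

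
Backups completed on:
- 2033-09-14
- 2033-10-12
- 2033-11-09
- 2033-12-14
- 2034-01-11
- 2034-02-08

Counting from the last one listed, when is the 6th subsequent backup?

Gaps: 28, 28, 35, 28, 28 days — a mix of 28 and 35. Every date is a Wednesday.
Each is the 2nd Wednesday of its month.
2nd Wednesday of March 2034: 2034-03-08.
2nd Wednesday of April 2034: 2034-04-12.
May 2034 — 2nd Wednesday is 2034-05-10.
June 2034 — 2nd Wednesday is 2034-06-14.
2nd Wednesday of July 2034: 2034-07-12.
2nd Wednesday of August 2034: 2034-08-09.

2034-08-09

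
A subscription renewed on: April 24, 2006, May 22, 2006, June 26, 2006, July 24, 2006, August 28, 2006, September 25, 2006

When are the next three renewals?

October 23, 2006; November 27, 2006; December 25, 2006

These are Mondays at 28- or 35-day spacing (28, 35, 28, 35, 28).
The pattern: 4th Monday of the month.
October 2006 — 4th Monday is October 23, 2006.
November 2006 — 4th Monday is November 27, 2006.
4th Monday of December 2006: December 25, 2006.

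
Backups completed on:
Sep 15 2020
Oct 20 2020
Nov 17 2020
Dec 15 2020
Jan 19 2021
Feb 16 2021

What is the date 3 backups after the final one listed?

May 18 2021

Gaps: 35, 28, 28, 35, 28 days — a mix of 28 and 35. Every date is a Tuesday.
Each is the 3rd Tuesday of its month.
3rd Tuesday of March 2021: Mar 16 2021.
April 2021 — 3rd Tuesday is Apr 20 2021.
3rd Tuesday of May 2021: May 18 2021.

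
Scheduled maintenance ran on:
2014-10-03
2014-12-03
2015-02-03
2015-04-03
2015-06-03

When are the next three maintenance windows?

The day-of-month is always 3 (61, 62, 59, 61 days between events).
So this recurs on the 3rd of every 2 months.
August 2015: 2015-08-03.
October 2015: 2015-10-03.
Next: December 2015 → 2015-12-03.

2015-08-03, 2015-10-03, 2015-12-03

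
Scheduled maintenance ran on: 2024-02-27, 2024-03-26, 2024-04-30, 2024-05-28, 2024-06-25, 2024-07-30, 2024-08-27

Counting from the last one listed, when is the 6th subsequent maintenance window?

2025-02-25

All Tuesdays; the gaps (28, 35, 28, 28, 35, 28) vary with month length.
This is the last Tuesday of each month.
Last Tuesday of September 2024: 2024-09-24.
Last Tuesday of October 2024: 2024-10-29.
November 2024 ends with Tuesday 2024-11-26.
Last Tuesday of December 2024: 2024-12-31.
Last Tuesday of January 2025: 2025-01-28.
Last Tuesday of February 2025: 2025-02-25.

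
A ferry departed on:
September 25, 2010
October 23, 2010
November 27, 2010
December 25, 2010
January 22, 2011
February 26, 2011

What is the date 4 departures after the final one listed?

These are Saturdays at 28- or 35-day spacing (28, 35, 28, 28, 35).
The pattern: 4th Saturday of the month.
March 2011 — 4th Saturday is March 26, 2011.
April 2011 — 4th Saturday is April 23, 2011.
4th Saturday of May 2011: May 28, 2011.
June 2011 — 4th Saturday is June 25, 2011.

June 25, 2011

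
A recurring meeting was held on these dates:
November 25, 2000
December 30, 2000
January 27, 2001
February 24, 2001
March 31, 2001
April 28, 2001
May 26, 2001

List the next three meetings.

June 30, 2001; July 28, 2001; August 25, 2001

Every date is a Saturday; gaps 35, 28, 28, 35, 28, 28 days.
Each is the last Saturday of its month (at least one falls on the 29th or later, ruling out '4th Saturday').
Last Saturday of June 2001: June 30, 2001.
July 2001 ends with Saturday July 28, 2001.
Last Saturday of August 2001: August 25, 2001.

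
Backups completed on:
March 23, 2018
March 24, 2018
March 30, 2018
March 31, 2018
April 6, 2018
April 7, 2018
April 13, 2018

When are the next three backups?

April 14, 2018; April 20, 2018; April 21, 2018

Gaps: 1, 6, 1, 6, 1, 6 days — not constant, but cyclic with period 2.
The events fall on every Friday and Saturday.
Next Saturday: April 14, 2018.
Next Friday: April 20, 2018.
Next Saturday: April 21, 2018.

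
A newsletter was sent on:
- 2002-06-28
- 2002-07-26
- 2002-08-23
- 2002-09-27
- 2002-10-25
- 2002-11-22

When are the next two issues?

2002-12-27, 2003-01-24

These are Fridays at 28- or 35-day spacing (28, 28, 35, 28, 28).
The pattern: 4th Friday of the month.
4th Friday of December 2002: 2002-12-27.
4th Friday of January 2003: 2003-01-24.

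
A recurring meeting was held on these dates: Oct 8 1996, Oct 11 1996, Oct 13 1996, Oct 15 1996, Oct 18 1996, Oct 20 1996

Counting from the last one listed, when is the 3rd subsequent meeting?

Oct 27 1996

Gaps: 3, 2, 2, 3, 2 days — not constant, but cyclic with period 3.
The events fall on every Tuesday, Friday and Sunday.
The following Tuesday is Oct 22 1996.
The following Friday is Oct 25 1996.
The following Sunday is Oct 27 1996.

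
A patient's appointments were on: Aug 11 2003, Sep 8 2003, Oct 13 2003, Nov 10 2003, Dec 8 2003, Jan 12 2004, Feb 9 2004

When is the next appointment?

All dates are Mondays, 28, 35, 28, 28, 35, 28 days apart.
Specifically, the 2nd Monday of each month.
March 2004 — 2nd Monday is Mar 8 2004.

Mar 8 2004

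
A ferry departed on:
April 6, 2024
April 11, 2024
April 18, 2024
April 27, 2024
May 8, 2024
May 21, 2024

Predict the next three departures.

June 5, 2024; June 22, 2024; July 11, 2024

The spacing grows by 2 each time: 5, 7, 9, 11, 13 days.
Next gap: 15 days. May 21, 2024 + 15 days = June 5, 2024.
Next gap: 17 days. June 5, 2024 + 17 days = June 22, 2024.
Next gap: 19 days. June 22, 2024 + 19 days = July 11, 2024.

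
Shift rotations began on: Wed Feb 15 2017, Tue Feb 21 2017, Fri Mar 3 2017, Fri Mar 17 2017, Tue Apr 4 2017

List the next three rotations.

Intervals are 6, 10, 14, 18 days — an arithmetic progression with common difference 4.
Next gap: 22 days. Tue Apr 4 2017 + 22 days = Wed Apr 26 2017.
Next gap: 26 days. Wed Apr 26 2017 + 26 days = Mon May 22 2017.
Next gap: 30 days. Mon May 22 2017 + 30 days = Wed Jun 21 2017.

Wed Apr 26 2017, Mon May 22 2017, Wed Jun 21 2017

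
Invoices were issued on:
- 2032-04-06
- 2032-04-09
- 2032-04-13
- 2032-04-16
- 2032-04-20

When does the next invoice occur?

Gaps: 3, 4, 3, 4 days — not constant, but cyclic with period 2.
The events fall on every Tuesday and Friday.
Next Friday: 2032-04-23.

2032-04-23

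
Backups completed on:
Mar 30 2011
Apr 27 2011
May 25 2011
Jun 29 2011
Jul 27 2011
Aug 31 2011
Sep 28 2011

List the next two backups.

Oct 26 2011, Nov 30 2011

Every date is a Wednesday; gaps 28, 28, 35, 28, 35, 28 days.
Each is the last Wednesday of its month (at least one falls on the 29th or later, ruling out '4th Wednesday').
October 2011 ends with Wednesday Oct 26 2011.
Last Wednesday of November 2011: Nov 30 2011.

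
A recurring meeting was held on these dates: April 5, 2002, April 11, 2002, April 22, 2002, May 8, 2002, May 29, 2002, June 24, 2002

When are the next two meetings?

The spacing grows by 5 each time: 6, 11, 16, 21, 26 days.
Next gap: 31 days. June 24, 2002 + 31 days = July 25, 2002.
Next gap: 36 days. July 25, 2002 + 36 days = August 30, 2002.

July 25, 2002; August 30, 2002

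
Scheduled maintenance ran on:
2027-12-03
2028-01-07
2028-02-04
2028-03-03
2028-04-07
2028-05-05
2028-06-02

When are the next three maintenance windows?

All dates are Fridays, 35, 28, 28, 35, 28, 28 days apart.
Specifically, the 1st Friday of each month.
1st Friday of July 2028: 2028-07-07.
1st Friday of August 2028: 2028-08-04.
September 2028 — 1st Friday is 2028-09-01.

2028-07-07, 2028-08-04, 2028-09-01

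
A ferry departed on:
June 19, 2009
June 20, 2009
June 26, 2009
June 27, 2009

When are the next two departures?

July 3, 2009; July 4, 2009

Gaps: 1, 6, 1 days — not constant, but cyclic with period 2.
The events fall on every Friday and Saturday.
Next Friday: July 3, 2009.
The following Saturday is July 4, 2009.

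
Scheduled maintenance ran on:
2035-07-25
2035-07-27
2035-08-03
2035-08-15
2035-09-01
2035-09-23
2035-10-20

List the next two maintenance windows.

2035-11-21, 2035-12-28

Intervals are 2, 7, 12, 17, 22, 27 days — an arithmetic progression with common difference 5.
Next gap: 32 days. 2035-10-20 + 32 days = 2035-11-21.
Next gap: 37 days. 2035-11-21 + 37 days = 2035-12-28.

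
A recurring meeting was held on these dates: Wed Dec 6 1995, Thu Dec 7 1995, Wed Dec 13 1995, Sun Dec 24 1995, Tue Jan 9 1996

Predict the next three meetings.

Tue Jan 30 1996, Sun Feb 25 1996, Wed Mar 27 1996

Intervals are 1, 6, 11, 16 days — an arithmetic progression with common difference 5.
Next gap: 21 days. Tue Jan 9 1996 + 21 days = Tue Jan 30 1996.
Next gap: 26 days. Tue Jan 30 1996 + 26 days = Sun Feb 25 1996.
Next gap: 31 days. Sun Feb 25 1996 + 31 days = Wed Mar 27 1996.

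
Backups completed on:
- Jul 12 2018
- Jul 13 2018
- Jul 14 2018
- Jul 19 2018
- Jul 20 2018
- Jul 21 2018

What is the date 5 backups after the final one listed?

Gaps: 1, 1, 5, 1, 1 days — not constant, but cyclic with period 3.
The events fall on every Thursday, Friday and Saturday.
The following Thursday is Jul 26 2018.
The following Friday is Jul 27 2018.
Next Saturday: Jul 28 2018.
The following Thursday is Aug 2 2018.
The following Friday is Aug 3 2018.

Aug 3 2018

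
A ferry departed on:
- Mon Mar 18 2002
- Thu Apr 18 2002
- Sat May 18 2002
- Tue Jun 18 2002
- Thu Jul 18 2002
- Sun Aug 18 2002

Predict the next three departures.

Each date is the 18th; the gaps (31, 30, 31, 30, 31) track the month lengths.
The rule is the 18th of each month.
September 2002: Wed Sep 18 2002.
Next: October 2002 → Fri Oct 18 2002.
November 2002: Mon Nov 18 2002.

Wed Sep 18 2002, Fri Oct 18 2002, Mon Nov 18 2002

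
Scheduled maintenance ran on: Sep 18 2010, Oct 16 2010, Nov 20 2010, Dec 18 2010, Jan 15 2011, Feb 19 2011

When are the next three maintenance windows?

Mar 19 2011, Apr 16 2011, May 21 2011

All dates are Saturdays, 28, 35, 28, 28, 35 days apart.
Specifically, the 3rd Saturday of each month.
3rd Saturday of March 2011: Mar 19 2011.
April 2011 — 3rd Saturday is Apr 16 2011.
3rd Saturday of May 2011: May 21 2011.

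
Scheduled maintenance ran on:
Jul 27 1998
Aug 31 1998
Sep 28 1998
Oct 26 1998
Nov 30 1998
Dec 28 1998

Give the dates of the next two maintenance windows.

Every date is a Monday; gaps 35, 28, 28, 35, 28 days.
Each is the last Monday of its month (at least one falls on the 29th or later, ruling out '4th Monday').
January 1999 ends with Monday Jan 25 1999.
Last Monday of February 1999: Feb 22 1999.

Jan 25 1999, Feb 22 1999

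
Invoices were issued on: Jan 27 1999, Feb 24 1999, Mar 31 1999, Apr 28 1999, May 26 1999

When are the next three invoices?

All Wednesdays; the gaps (28, 35, 28, 28) vary with month length.
This is the last Wednesday of each month.
June 1999 ends with Wednesday Jun 30 1999.
July 1999 ends with Wednesday Jul 28 1999.
August 1999 ends with Wednesday Aug 25 1999.

Jun 30 1999, Jul 28 1999, Aug 25 1999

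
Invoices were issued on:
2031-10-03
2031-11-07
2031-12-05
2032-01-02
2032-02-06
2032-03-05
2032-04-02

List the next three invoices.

2032-05-07, 2032-06-04, 2032-07-02

All dates are Fridays, 35, 28, 28, 35, 28, 28 days apart.
Specifically, the 1st Friday of each month.
1st Friday of May 2032: 2032-05-07.
1st Friday of June 2032: 2032-06-04.
July 2032 — 1st Friday is 2032-07-02.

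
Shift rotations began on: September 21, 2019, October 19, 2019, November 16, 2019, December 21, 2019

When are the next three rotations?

January 18, 2020; February 15, 2020; March 21, 2020

Gaps: 28, 28, 35 days — a mix of 28 and 35. Every date is a Saturday.
Each is the 3rd Saturday of its month.
3rd Saturday of January 2020: January 18, 2020.
February 2020 — 3rd Saturday is February 15, 2020.
3rd Saturday of March 2020: March 21, 2020.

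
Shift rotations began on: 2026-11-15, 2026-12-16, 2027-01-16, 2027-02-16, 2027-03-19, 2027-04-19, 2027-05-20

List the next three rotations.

2027-06-20, 2027-07-21, 2027-08-21

Gaps between consecutive events: 31, 31, 31, 31, 31, 31 days — a constant 31-day interval.
2027-05-20 + 31 days = 2027-06-20.
2027-06-20 + 31 days = 2027-07-21.
2027-07-21 + 31 days = 2027-08-21.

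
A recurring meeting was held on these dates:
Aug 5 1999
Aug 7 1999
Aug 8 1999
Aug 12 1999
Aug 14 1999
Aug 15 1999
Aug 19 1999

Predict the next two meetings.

Aug 21 1999, Aug 22 1999

The gap pattern 2, 1, 4, 2, 1, 4 repeats every 3 events.
These are the Thursdays, Saturdays and Sundays of each week.
The following Saturday is Aug 21 1999.
The following Sunday is Aug 22 1999.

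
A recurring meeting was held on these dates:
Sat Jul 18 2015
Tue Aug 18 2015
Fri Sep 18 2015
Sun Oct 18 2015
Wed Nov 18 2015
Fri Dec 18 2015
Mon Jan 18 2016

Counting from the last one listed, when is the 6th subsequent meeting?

Mon Jul 18 2016

Each date is the 18th; the gaps (31, 31, 30, 31, 30, 31) track the month lengths.
The rule is the 18th of each month.
February 2016: Thu Feb 18 2016.
March 2016: Fri Mar 18 2016.
April 2016: Mon Apr 18 2016.
Next: May 2016 → Wed May 18 2016.
Next: June 2016 → Sat Jun 18 2016.
Next: July 2016 → Mon Jul 18 2016.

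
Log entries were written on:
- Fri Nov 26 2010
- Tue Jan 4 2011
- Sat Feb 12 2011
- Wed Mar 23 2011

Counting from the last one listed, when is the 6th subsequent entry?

Sat Nov 12 2011

Every event comes 39 days after the last (39, 39, 39).
Wed Mar 23 2011 + 39 days = Sun May 1 2011.
Sun May 1 2011 + 39 days = Thu Jun 9 2011.
Thu Jun 9 2011 + 39 days = Mon Jul 18 2011.
Mon Jul 18 2011 + 39 days = Fri Aug 26 2011.
Fri Aug 26 2011 + 39 days = Tue Oct 4 2011.
Tue Oct 4 2011 + 39 days = Sat Nov 12 2011.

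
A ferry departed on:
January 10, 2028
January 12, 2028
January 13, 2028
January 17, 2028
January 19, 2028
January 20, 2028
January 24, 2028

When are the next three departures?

January 26, 2028; January 27, 2028; January 31, 2028

Every event lands on a Monday or Wednesday or Thursday (gaps cycle 2, 1, 4, 2, 1, 4).
So the schedule is: every Monday, Wednesday and Thursday.
The following Wednesday is January 26, 2028.
Next Thursday: January 27, 2028.
The following Monday is January 31, 2028.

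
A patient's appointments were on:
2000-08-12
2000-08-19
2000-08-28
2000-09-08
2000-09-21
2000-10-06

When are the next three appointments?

2000-10-23, 2000-11-11, 2000-12-02

Intervals are 7, 9, 11, 13, 15 days — an arithmetic progression with common difference 2.
Next gap: 17 days. 2000-10-06 + 17 days = 2000-10-23.
Next gap: 19 days. 2000-10-23 + 19 days = 2000-11-11.
Next gap: 21 days. 2000-11-11 + 21 days = 2000-12-02.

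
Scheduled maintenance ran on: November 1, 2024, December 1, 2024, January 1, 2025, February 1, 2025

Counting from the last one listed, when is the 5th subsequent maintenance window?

July 1, 2025

The day-of-month is always 1 (30, 31, 31 days between events).
So this recurs on the 1st of each month.
March 2025: March 1, 2025.
Next: April 2025 → April 1, 2025.
May 2025: May 1, 2025.
Next: June 2025 → June 1, 2025.
July 2025: July 1, 2025.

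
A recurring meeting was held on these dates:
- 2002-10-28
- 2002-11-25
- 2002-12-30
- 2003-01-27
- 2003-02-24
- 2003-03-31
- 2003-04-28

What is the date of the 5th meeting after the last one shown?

These are Mondays with 28, 35, 28, 28, 35, 28-day gaps.
Each is the final Monday of its month — 2002-12-30 is past the 28th, so '4th Monday' doesn't fit.
May 2003 ends with Monday 2003-05-26.
June 2003 ends with Monday 2003-06-30.
July 2003 ends with Monday 2003-07-28.
August 2003 ends with Monday 2003-08-25.
Last Monday of September 2003: 2003-09-29.

2003-09-29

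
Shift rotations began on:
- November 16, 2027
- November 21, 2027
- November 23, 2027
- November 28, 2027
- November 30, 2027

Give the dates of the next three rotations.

December 5, 2027; December 7, 2027; December 12, 2027

Every event lands on a Tuesday or Sunday (gaps cycle 5, 2, 5, 2).
So the schedule is: every Tuesday and Sunday.
Next Sunday: December 5, 2027.
The following Tuesday is December 7, 2027.
The following Sunday is December 12, 2027.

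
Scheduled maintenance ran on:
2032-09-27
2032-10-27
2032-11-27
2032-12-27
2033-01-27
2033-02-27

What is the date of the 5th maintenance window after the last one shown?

2033-07-27

The day-of-month is always 27 (30, 31, 30, 31, 31 days between events).
So this recurs on the 27th of each month.
Next: March 2033 → 2033-03-27.
Next: April 2033 → 2033-04-27.
Next: May 2033 → 2033-05-27.
June 2033: 2033-06-27.
July 2033: 2033-07-27.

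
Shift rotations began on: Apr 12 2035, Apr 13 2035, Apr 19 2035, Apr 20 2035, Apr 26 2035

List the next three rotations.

Gaps: 1, 6, 1, 6 days — not constant, but cyclic with period 2.
The events fall on every Thursday and Friday.
The following Friday is Apr 27 2035.
Next Thursday: May 3 2035.
The following Friday is May 4 2035.

Apr 27 2035, May 3 2035, May 4 2035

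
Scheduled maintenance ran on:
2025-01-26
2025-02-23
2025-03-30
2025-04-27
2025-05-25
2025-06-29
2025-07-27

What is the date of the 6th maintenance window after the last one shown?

All Sundays; the gaps (28, 35, 28, 28, 35, 28) vary with month length.
This is the last Sunday of each month.
Last Sunday of August 2025: 2025-08-31.
September 2025 ends with Sunday 2025-09-28.
October 2025 ends with Sunday 2025-10-26.
Last Sunday of November 2025: 2025-11-30.
December 2025 ends with Sunday 2025-12-28.
Last Sunday of January 2026: 2026-01-25.

2026-01-25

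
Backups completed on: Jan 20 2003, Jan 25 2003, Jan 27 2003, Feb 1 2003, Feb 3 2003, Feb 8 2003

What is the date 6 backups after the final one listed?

Mar 1 2003

Gaps: 5, 2, 5, 2, 5 days — not constant, but cyclic with period 2.
The events fall on every Monday and Saturday.
The following Monday is Feb 10 2003.
The following Saturday is Feb 15 2003.
Next Monday: Feb 17 2003.
The following Saturday is Feb 22 2003.
Next Monday: Feb 24 2003.
The following Saturday is Mar 1 2003.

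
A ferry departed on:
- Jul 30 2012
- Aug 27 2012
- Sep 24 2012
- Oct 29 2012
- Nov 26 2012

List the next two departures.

All Mondays; the gaps (28, 28, 35, 28) vary with month length.
This is the last Monday of each month.
December 2012 ends with Monday Dec 31 2012.
January 2013 ends with Monday Jan 28 2013.

Dec 31 2012, Jan 28 2013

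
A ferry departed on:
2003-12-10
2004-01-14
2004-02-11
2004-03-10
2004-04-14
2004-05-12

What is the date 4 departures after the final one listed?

2004-09-08

These are Wednesdays at 28- or 35-day spacing (35, 28, 28, 35, 28).
The pattern: 2nd Wednesday of the month.
June 2004 — 2nd Wednesday is 2004-06-09.
July 2004 — 2nd Wednesday is 2004-07-14.
2nd Wednesday of August 2004: 2004-08-11.
September 2004 — 2nd Wednesday is 2004-09-08.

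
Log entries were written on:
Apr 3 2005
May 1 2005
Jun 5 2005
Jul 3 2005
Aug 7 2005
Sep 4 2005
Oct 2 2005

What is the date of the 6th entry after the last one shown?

All dates are Sundays, 28, 35, 28, 35, 28, 28 days apart.
Specifically, the 1st Sunday of each month.
November 2005 — 1st Sunday is Nov 6 2005.
1st Sunday of December 2005: Dec 4 2005.
1st Sunday of January 2006: Jan 1 2006.
1st Sunday of February 2006: Feb 5 2006.
1st Sunday of March 2006: Mar 5 2006.
1st Sunday of April 2006: Apr 2 2006.

Apr 2 2006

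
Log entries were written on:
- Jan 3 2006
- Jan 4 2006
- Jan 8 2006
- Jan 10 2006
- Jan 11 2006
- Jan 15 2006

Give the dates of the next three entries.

The gap pattern 1, 4, 2, 1, 4 repeats every 3 events.
These are the Tuesdays, Wednesdays and Sundays of each week.
Next Tuesday: Jan 17 2006.
Next Wednesday: Jan 18 2006.
Next Sunday: Jan 22 2006.

Jan 17 2006, Jan 18 2006, Jan 22 2006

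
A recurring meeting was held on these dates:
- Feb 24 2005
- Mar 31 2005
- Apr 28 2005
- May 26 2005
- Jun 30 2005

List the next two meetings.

Jul 28 2005, Aug 25 2005

These are Thursdays with 35, 28, 28, 35-day gaps.
Each is the final Thursday of its month — Mar 31 2005 is past the 28th, so '4th Thursday' doesn't fit.
Last Thursday of July 2005: Jul 28 2005.
Last Thursday of August 2005: Aug 25 2005.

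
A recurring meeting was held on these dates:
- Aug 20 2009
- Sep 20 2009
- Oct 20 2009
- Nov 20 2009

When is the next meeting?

Gaps: 31, 30, 31 days — not constant. Every event is on the 20th of the month.
Pattern: the 20th of each month.
December 2009: Dec 20 2009.

Dec 20 2009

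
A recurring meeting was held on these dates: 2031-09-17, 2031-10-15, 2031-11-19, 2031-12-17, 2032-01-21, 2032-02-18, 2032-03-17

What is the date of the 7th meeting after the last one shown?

These are Wednesdays at 28- or 35-day spacing (28, 35, 28, 35, 28, 28).
The pattern: 3rd Wednesday of the month.
April 2032 — 3rd Wednesday is 2032-04-21.
May 2032 — 3rd Wednesday is 2032-05-19.
3rd Wednesday of June 2032: 2032-06-16.
3rd Wednesday of July 2032: 2032-07-21.
3rd Wednesday of August 2032: 2032-08-18.
3rd Wednesday of September 2032: 2032-09-15.
October 2032 — 3rd Wednesday is 2032-10-20.

2032-10-20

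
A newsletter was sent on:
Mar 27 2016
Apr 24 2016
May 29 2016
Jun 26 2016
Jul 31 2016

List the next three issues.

Aug 28 2016, Sep 25 2016, Oct 30 2016

All Sundays; the gaps (28, 35, 28, 35) vary with month length.
This is the last Sunday of each month.
August 2016 ends with Sunday Aug 28 2016.
Last Sunday of September 2016: Sep 25 2016.
Last Sunday of October 2016: Oct 30 2016.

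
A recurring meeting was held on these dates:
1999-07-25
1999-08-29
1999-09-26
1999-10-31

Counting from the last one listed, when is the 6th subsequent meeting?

All Sundays; the gaps (35, 28, 35) vary with month length.
This is the last Sunday of each month.
Last Sunday of November 1999: 1999-11-28.
Last Sunday of December 1999: 1999-12-26.
January 2000 ends with Sunday 2000-01-30.
Last Sunday of February 2000: 2000-02-27.
March 2000 ends with Sunday 2000-03-26.
Last Sunday of April 2000: 2000-04-30.

2000-04-30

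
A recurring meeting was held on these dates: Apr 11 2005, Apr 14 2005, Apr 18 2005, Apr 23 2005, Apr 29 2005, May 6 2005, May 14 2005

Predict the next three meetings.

May 23 2005, Jun 2 2005, Jun 13 2005

Intervals are 3, 4, 5, 6, 7, 8 days — an arithmetic progression with common difference 1.
Next gap: 9 days. May 14 2005 + 9 days = May 23 2005.
Next gap: 10 days. May 23 2005 + 10 days = Jun 2 2005.
Next gap: 11 days. Jun 2 2005 + 11 days = Jun 13 2005.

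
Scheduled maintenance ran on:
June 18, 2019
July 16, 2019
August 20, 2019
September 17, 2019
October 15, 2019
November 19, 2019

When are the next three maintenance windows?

These are Tuesdays at 28- or 35-day spacing (28, 35, 28, 28, 35).
The pattern: 3rd Tuesday of the month.
3rd Tuesday of December 2019: December 17, 2019.
January 2020 — 3rd Tuesday is January 21, 2020.
3rd Tuesday of February 2020: February 18, 2020.

December 17, 2019; January 21, 2020; February 18, 2020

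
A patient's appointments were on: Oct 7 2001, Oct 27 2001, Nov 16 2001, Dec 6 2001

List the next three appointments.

Dec 26 2001, Jan 15 2002, Feb 4 2002

The spacing is 20, 20, 20 days — always 20 days.
Dec 6 2001 + 20 days = Dec 26 2001.
Dec 26 2001 + 20 days = Jan 15 2002.
Jan 15 2002 + 20 days = Feb 4 2002.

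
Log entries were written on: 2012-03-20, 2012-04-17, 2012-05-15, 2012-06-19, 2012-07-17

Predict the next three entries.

2012-08-21, 2012-09-18, 2012-10-16

Gaps: 28, 28, 35, 28 days — a mix of 28 and 35. Every date is a Tuesday.
Each is the 3rd Tuesday of its month.
3rd Tuesday of August 2012: 2012-08-21.
3rd Tuesday of September 2012: 2012-09-18.
October 2012 — 3rd Tuesday is 2012-10-16.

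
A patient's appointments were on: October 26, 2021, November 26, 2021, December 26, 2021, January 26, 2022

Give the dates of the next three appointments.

February 26, 2022; March 26, 2022; April 26, 2022

Gaps: 31, 30, 31 days — not constant. Every event is on the 26th of the month.
Pattern: the 26th of each month.
February 2022: February 26, 2022.
March 2022: March 26, 2022.
Next: April 2022 → April 26, 2022.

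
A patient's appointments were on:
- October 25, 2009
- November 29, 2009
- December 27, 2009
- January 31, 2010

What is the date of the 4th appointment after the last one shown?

May 30, 2010

Every date is a Sunday; gaps 35, 28, 35 days.
Each is the last Sunday of its month (at least one falls on the 29th or later, ruling out '4th Sunday').
Last Sunday of February 2010: February 28, 2010.
March 2010 ends with Sunday March 28, 2010.
Last Sunday of April 2010: April 25, 2010.
May 2010 ends with Sunday May 30, 2010.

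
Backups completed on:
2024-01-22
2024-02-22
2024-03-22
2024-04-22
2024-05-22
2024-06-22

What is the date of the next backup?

Each date is the 22nd; the gaps (31, 29, 31, 30, 31) track the month lengths.
The rule is the 22nd of each month.
July 2024: 2024-07-22.

2024-07-22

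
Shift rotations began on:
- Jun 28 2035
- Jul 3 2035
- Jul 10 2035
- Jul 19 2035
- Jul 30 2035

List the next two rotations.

Aug 12 2035, Aug 27 2035

Gaps: 5, 7, 9, 11 days — each gap is 2 larger than the previous one.
Next gap: 13 days. Jul 30 2035 + 13 days = Aug 12 2035.
Next gap: 15 days. Aug 12 2035 + 15 days = Aug 27 2035.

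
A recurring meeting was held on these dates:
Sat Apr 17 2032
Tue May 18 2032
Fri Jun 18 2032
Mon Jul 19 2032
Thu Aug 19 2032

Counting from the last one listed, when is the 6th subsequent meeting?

Mon Feb 21 2033

Every event comes 31 days after the last (31, 31, 31, 31).
Thu Aug 19 2032 + 31 days = Sun Sep 19 2032.
Sun Sep 19 2032 + 31 days = Wed Oct 20 2032.
Wed Oct 20 2032 + 31 days = Sat Nov 20 2032.
Sat Nov 20 2032 + 31 days = Tue Dec 21 2032.
Tue Dec 21 2032 + 31 days = Fri Jan 21 2033.
Fri Jan 21 2033 + 31 days = Mon Feb 21 2033.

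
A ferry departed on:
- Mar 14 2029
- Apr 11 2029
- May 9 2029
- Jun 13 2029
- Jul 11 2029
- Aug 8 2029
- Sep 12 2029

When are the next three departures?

Oct 10 2029, Nov 14 2029, Dec 12 2029

All dates are Wednesdays, 28, 28, 35, 28, 28, 35 days apart.
Specifically, the 2nd Wednesday of each month.
2nd Wednesday of October 2029: Oct 10 2029.
November 2029 — 2nd Wednesday is Nov 14 2029.
2nd Wednesday of December 2029: Dec 12 2029.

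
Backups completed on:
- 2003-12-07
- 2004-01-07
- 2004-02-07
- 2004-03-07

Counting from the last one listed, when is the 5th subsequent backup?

The day-of-month is always 7 (31, 31, 29 days between events).
So this recurs on the 7th of each month.
April 2004: 2004-04-07.
Next: May 2004 → 2004-05-07.
June 2004: 2004-06-07.
Next: July 2004 → 2004-07-07.
Next: August 2004 → 2004-08-07.

2004-08-07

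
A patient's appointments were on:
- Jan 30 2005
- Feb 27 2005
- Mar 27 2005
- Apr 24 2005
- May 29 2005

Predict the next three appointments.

Jun 26 2005, Jul 31 2005, Aug 28 2005

These are Sundays with 28, 28, 28, 35-day gaps.
Each is the final Sunday of its month — Jan 30 2005 is past the 28th, so '4th Sunday' doesn't fit.
Last Sunday of June 2005: Jun 26 2005.
July 2005 ends with Sunday Jul 31 2005.
Last Sunday of August 2005: Aug 28 2005.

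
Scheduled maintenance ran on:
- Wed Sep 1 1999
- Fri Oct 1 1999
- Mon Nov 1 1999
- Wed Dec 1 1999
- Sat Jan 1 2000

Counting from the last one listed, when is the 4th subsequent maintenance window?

Each date is the 1st; the gaps (30, 31, 30, 31) track the month lengths.
The rule is the 1st of each month.
Next: February 2000 → Tue Feb 1 2000.
March 2000: Wed Mar 1 2000.
April 2000: Sat Apr 1 2000.
Next: May 2000 → Mon May 1 2000.

Mon May 1 2000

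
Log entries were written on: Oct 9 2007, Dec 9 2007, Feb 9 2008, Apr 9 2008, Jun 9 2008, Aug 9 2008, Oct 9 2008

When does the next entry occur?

Dec 9 2008

The day-of-month is always 9 (61, 62, 60, 61, 61, 61 days between events).
So this recurs on the 9th of every 2 months.
Next: December 2008 → Dec 9 2008.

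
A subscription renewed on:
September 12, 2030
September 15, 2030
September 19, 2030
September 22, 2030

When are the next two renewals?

September 26, 2030; September 29, 2030

Gaps: 3, 4, 3 days — not constant, but cyclic with period 2.
The events fall on every Thursday and Sunday.
The following Thursday is September 26, 2030.
The following Sunday is September 29, 2030.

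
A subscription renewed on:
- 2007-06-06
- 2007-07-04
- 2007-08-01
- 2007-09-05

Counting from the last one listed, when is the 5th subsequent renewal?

These are Wednesdays at 28- or 35-day spacing (28, 28, 35).
The pattern: 1st Wednesday of the month.
October 2007 — 1st Wednesday is 2007-10-03.
November 2007 — 1st Wednesday is 2007-11-07.
1st Wednesday of December 2007: 2007-12-05.
1st Wednesday of January 2008: 2008-01-02.
February 2008 — 1st Wednesday is 2008-02-06.

2008-02-06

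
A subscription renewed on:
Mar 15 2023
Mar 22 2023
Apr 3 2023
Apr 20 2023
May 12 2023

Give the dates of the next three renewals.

Jun 8 2023, Jul 10 2023, Aug 16 2023

Intervals are 7, 12, 17, 22 days — an arithmetic progression with common difference 5.
Next gap: 27 days. May 12 2023 + 27 days = Jun 8 2023.
Next gap: 32 days. Jun 8 2023 + 32 days = Jul 10 2023.
Next gap: 37 days. Jul 10 2023 + 37 days = Aug 16 2023.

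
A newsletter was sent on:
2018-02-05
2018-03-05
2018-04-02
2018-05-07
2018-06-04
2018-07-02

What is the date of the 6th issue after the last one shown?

2019-01-07

All dates are Mondays, 28, 28, 35, 28, 28 days apart.
Specifically, the 1st Monday of each month.
1st Monday of August 2018: 2018-08-06.
1st Monday of September 2018: 2018-09-03.
October 2018 — 1st Monday is 2018-10-01.
November 2018 — 1st Monday is 2018-11-05.
1st Monday of December 2018: 2018-12-03.
1st Monday of January 2019: 2019-01-07.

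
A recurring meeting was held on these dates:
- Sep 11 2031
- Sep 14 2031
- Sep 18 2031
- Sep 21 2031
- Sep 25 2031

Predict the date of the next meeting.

Sep 28 2031

Gaps: 3, 4, 3, 4 days — not constant, but cyclic with period 2.
The events fall on every Thursday and Sunday.
The following Sunday is Sep 28 2031.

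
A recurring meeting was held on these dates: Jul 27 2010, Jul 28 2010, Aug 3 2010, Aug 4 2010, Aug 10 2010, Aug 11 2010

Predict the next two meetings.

Aug 17 2010, Aug 18 2010

Every event lands on a Tuesday or Wednesday (gaps cycle 1, 6, 1, 6, 1).
So the schedule is: every Tuesday and Wednesday.
Next Tuesday: Aug 17 2010.
Next Wednesday: Aug 18 2010.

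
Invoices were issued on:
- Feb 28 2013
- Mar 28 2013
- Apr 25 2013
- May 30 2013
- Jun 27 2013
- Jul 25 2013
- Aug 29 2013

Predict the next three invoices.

All Thursdays; the gaps (28, 28, 35, 28, 28, 35) vary with month length.
This is the last Thursday of each month.
Last Thursday of September 2013: Sep 26 2013.
Last Thursday of October 2013: Oct 31 2013.
Last Thursday of November 2013: Nov 28 2013.

Sep 26 2013, Oct 31 2013, Nov 28 2013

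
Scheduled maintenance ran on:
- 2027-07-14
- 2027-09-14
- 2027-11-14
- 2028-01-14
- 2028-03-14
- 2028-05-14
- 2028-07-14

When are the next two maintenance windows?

Gaps: 62, 61, 61, 60, 61, 61 days — not constant. Every event is on the 14th of the month.
Pattern: the 14th of every 2 months.
Next: September 2028 → 2028-09-14.
Next: November 2028 → 2028-11-14.

2028-09-14, 2028-11-14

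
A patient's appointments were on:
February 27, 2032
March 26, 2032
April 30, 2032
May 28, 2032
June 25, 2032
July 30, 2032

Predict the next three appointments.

August 27, 2032; September 24, 2032; October 29, 2032

Every date is a Friday; gaps 28, 35, 28, 28, 35 days.
Each is the last Friday of its month (at least one falls on the 29th or later, ruling out '4th Friday').
Last Friday of August 2032: August 27, 2032.
Last Friday of September 2032: September 24, 2032.
Last Friday of October 2032: October 29, 2032.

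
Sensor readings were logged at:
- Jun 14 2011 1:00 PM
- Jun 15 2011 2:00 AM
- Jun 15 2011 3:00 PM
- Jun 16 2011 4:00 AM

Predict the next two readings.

Spacing: 13, 13, 13 h — constant 13 h.
Jun 16 2011 4:00 AM + 13 h = Jun 16 2011 5:00 PM.
Jun 16 2011 5:00 PM + 13 h = Jun 17 2011 6:00 AM.

Jun 16 2011 5:00 PM, Jun 17 2011 6:00 AM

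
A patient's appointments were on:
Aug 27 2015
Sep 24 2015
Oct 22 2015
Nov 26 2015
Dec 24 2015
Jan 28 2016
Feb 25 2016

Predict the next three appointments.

These are Thursdays at 28- or 35-day spacing (28, 28, 35, 28, 35, 28).
The pattern: 4th Thursday of the month.
March 2016 — 4th Thursday is Mar 24 2016.
4th Thursday of April 2016: Apr 28 2016.
May 2016 — 4th Thursday is May 26 2016.

Mar 24 2016, Apr 28 2016, May 26 2016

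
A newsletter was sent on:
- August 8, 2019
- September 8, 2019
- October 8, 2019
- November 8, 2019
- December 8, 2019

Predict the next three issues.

Each date is the 8th; the gaps (31, 30, 31, 30) track the month lengths.
The rule is the 8th of each month.
January 2020: January 8, 2020.
Next: February 2020 → February 8, 2020.
Next: March 2020 → March 8, 2020.

January 8, 2020; February 8, 2020; March 8, 2020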